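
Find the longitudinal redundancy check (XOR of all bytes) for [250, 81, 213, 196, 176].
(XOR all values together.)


XOR chain: 250 ^ 81 ^ 213 ^ 196 ^ 176 = 10

10


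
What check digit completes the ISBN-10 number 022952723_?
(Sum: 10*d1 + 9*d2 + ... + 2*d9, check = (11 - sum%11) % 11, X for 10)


Weighted sum: 177
177 mod 11 = 1

Check digit: X


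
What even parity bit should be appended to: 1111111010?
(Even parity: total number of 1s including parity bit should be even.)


Number of 1s in data: 8
Parity bit: 0

0


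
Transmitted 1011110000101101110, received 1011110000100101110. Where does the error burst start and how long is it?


XOR: 0000000000001000000

Burst at position 12, length 1


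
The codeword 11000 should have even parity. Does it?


Number of 1s: 2

Yes, parity is correct (2 ones)


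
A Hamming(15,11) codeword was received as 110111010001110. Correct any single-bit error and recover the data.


Syndrome = 3: error at position 3

Data: 11100001110 (corrected bit 3)


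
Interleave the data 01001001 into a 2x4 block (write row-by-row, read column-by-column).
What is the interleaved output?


Matrix:
  0100
  1001
Read columns: 01100001

01100001


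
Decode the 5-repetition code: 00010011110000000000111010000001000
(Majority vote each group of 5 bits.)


Groups: 00010, 01111, 00000, 00000, 11101, 00000, 01000
Majority votes: 0100100

0100100


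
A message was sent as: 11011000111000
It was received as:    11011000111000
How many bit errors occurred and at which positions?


XOR: 00000000000000

0 errors (received matches sent)


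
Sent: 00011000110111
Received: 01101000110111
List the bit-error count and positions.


XOR: 01110000000000

3 error(s) at position(s): 1, 2, 3


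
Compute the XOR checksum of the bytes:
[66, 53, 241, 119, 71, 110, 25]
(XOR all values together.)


XOR chain: 66 ^ 53 ^ 241 ^ 119 ^ 71 ^ 110 ^ 25 = 193

193


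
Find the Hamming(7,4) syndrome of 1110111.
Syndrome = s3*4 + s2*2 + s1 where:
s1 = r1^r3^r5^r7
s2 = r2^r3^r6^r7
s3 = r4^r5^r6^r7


s1=0, s2=0, s3=1

Syndrome = 4 (error at position 4)


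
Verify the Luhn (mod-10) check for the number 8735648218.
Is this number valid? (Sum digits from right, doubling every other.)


Luhn sum = 51
51 mod 10 = 1

Invalid (Luhn sum mod 10 = 1)


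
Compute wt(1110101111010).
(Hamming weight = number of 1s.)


Counting 1s in 1110101111010

9


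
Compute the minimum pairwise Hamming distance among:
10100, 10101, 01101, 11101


Comparing all pairs, minimum distance: 1
Can detect 0 errors, correct 0 errors

1


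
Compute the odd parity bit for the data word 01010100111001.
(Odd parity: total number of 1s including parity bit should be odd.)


Number of 1s in data: 7
Parity bit: 0

0


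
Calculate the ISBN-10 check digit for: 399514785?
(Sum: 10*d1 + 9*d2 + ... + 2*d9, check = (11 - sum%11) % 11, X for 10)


Weighted sum: 306
306 mod 11 = 9

Check digit: 2


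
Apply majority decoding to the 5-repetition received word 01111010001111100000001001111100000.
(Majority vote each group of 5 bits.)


Groups: 01111, 01000, 11111, 00000, 00100, 11111, 00000
Majority votes: 1010010

1010010


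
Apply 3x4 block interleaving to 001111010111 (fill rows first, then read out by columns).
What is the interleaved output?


Matrix:
  0011
  1101
  0111
Read columns: 010011101111

010011101111


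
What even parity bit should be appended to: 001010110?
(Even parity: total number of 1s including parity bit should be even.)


Number of 1s in data: 4
Parity bit: 0

0


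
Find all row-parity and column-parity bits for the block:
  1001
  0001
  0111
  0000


Row parities: 0110
Column parities: 1111

Row P: 0110, Col P: 1111, Corner: 0


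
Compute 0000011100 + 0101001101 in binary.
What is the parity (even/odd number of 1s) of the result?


0000011100 = 28
0101001101 = 333
Sum = 361 = 101101001
1s count = 5

odd parity (5 ones in 101101001)


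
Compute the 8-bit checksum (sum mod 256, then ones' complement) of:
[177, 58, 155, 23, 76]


Sum = 489 mod 256 = 233
Complement = 22

22


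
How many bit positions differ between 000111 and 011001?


XOR: 011110
Count of 1s: 4

4


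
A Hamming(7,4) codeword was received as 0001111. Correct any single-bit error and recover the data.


Syndrome = 0: no error detected

Data: 0111 (no errors)


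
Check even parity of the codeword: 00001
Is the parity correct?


Number of 1s: 1

No, parity error (1 ones)


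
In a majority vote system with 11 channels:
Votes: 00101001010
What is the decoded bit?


Ones: 4 out of 11
Threshold: 6

0 (4/11 voted 1)


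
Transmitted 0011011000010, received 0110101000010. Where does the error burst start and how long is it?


XOR: 0101110000000

Burst at position 1, length 5


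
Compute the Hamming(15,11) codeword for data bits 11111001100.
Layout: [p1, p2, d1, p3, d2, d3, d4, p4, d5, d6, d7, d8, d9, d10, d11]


Parity bits: p1=1, p2=1, p3=1, p4=1

111111111001100


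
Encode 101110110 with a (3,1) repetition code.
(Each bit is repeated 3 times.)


Each bit -> 3 copies

111000111111111000111111000


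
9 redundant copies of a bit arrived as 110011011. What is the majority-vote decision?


Ones: 6 out of 9
Threshold: 5

1 (6/9 voted 1)


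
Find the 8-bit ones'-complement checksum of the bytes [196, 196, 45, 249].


Sum = 686 mod 256 = 174
Complement = 81

81


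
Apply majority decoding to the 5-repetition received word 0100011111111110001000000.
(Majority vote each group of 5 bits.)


Groups: 01000, 11111, 11111, 00010, 00000
Majority votes: 01100

01100


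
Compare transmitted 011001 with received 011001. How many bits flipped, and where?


XOR: 000000

0 errors (received matches sent)


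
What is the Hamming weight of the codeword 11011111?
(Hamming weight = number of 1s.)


Counting 1s in 11011111

7


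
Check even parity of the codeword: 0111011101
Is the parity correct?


Number of 1s: 7

No, parity error (7 ones)


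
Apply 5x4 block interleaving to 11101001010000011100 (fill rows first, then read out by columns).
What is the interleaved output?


Matrix:
  1110
  1001
  0100
  0001
  1100
Read columns: 11001101011000001010

11001101011000001010


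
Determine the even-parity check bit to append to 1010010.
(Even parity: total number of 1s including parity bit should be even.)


Number of 1s in data: 3
Parity bit: 1

1


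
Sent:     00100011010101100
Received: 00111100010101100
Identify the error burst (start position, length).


XOR: 00011111000000000

Burst at position 3, length 5


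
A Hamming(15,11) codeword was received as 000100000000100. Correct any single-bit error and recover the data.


Syndrome = 9: error at position 9

Data: 00001000100 (corrected bit 9)


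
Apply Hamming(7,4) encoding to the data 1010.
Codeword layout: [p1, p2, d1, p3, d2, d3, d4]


Parity bits: p1=1, p2=0, p3=1

1011010


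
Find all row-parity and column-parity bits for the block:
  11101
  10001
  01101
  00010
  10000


Row parities: 00111
Column parities: 10011

Row P: 00111, Col P: 10011, Corner: 1


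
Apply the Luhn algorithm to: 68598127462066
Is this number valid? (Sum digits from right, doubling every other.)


Luhn sum = 67
67 mod 10 = 7

Invalid (Luhn sum mod 10 = 7)


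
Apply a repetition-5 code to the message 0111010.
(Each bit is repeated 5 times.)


Each bit -> 5 copies

00000111111111111111000001111100000


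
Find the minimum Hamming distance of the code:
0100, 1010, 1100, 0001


Comparing all pairs, minimum distance: 1
Can detect 0 errors, correct 0 errors

1


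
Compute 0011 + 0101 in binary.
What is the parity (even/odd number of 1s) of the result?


0011 = 3
0101 = 5
Sum = 8 = 1000
1s count = 1

odd parity (1 ones in 1000)


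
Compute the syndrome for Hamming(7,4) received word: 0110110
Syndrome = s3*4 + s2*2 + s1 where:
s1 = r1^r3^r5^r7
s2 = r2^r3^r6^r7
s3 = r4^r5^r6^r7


s1=0, s2=1, s3=0

Syndrome = 2 (error at position 2)


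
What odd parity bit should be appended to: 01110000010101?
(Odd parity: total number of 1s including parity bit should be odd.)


Number of 1s in data: 6
Parity bit: 1

1


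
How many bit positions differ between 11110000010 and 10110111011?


XOR: 01000111001
Count of 1s: 5

5


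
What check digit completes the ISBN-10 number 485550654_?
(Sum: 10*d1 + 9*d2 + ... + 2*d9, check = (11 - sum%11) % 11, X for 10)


Weighted sum: 264
264 mod 11 = 0

Check digit: 0


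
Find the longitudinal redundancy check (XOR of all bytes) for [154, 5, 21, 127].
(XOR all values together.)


XOR chain: 154 ^ 5 ^ 21 ^ 127 = 245

245


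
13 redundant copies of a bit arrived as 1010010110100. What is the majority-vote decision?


Ones: 6 out of 13
Threshold: 7

0 (6/13 voted 1)


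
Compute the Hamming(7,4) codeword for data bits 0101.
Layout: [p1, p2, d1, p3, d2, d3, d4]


Parity bits: p1=0, p2=1, p3=0

0100101


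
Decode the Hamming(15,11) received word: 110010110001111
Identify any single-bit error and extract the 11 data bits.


Syndrome = 9: error at position 9

Data: 01011001111 (corrected bit 9)


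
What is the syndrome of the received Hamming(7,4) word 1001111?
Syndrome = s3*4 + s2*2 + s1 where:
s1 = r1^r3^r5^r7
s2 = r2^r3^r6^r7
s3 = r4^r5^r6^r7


s1=1, s2=0, s3=0

Syndrome = 1 (error at position 1)


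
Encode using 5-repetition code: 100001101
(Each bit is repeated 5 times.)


Each bit -> 5 copies

111110000000000000000000011111111110000011111


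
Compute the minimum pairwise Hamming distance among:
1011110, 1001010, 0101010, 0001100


Comparing all pairs, minimum distance: 2
Can detect 1 errors, correct 0 errors

2


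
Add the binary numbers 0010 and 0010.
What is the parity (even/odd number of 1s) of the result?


0010 = 2
0010 = 2
Sum = 4 = 100
1s count = 1

odd parity (1 ones in 100)


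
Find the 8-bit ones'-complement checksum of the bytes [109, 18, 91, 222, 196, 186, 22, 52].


Sum = 896 mod 256 = 128
Complement = 127

127


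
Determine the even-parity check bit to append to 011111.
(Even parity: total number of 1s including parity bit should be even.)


Number of 1s in data: 5
Parity bit: 1

1


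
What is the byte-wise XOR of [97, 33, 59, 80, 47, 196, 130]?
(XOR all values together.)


XOR chain: 97 ^ 33 ^ 59 ^ 80 ^ 47 ^ 196 ^ 130 = 66

66


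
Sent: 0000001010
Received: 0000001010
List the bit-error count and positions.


XOR: 0000000000

0 errors (received matches sent)


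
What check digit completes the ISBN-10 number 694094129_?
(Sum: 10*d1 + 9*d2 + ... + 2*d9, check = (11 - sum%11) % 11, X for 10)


Weighted sum: 275
275 mod 11 = 0

Check digit: 0


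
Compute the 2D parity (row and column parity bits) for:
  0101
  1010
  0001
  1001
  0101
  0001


Row parities: 001001
Column parities: 0011

Row P: 001001, Col P: 0011, Corner: 0


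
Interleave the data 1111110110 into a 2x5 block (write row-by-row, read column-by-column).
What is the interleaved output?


Matrix:
  11111
  10110
Read columns: 1110111110

1110111110


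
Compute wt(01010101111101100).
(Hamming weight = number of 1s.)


Counting 1s in 01010101111101100

10


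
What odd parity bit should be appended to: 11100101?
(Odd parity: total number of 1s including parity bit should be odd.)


Number of 1s in data: 5
Parity bit: 0

0


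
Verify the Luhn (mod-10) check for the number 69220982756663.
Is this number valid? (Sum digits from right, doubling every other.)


Luhn sum = 61
61 mod 10 = 1

Invalid (Luhn sum mod 10 = 1)


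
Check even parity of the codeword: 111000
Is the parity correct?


Number of 1s: 3

No, parity error (3 ones)


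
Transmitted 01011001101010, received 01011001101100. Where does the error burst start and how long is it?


XOR: 00000000000110

Burst at position 11, length 2


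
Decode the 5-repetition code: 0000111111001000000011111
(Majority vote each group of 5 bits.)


Groups: 00001, 11111, 00100, 00000, 11111
Majority votes: 01001

01001


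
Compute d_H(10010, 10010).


XOR: 00000
Count of 1s: 0

0


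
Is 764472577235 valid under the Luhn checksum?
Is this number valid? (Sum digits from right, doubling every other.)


Luhn sum = 56
56 mod 10 = 6

Invalid (Luhn sum mod 10 = 6)


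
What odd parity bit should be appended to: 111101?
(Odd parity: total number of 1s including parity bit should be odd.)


Number of 1s in data: 5
Parity bit: 0

0


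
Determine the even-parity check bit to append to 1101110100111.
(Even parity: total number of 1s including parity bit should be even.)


Number of 1s in data: 9
Parity bit: 1

1


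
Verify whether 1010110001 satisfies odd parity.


Number of 1s: 5

Yes, parity is correct (5 ones)


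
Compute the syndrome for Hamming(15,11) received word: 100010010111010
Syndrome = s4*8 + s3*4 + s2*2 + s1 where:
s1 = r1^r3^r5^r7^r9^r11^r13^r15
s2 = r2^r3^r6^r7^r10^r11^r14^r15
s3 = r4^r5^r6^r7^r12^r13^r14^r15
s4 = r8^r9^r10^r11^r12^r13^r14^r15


s1=1, s2=1, s3=1, s4=1

Syndrome = 15 (error at position 15)


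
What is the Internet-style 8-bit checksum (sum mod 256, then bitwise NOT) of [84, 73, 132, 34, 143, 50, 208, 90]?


Sum = 814 mod 256 = 46
Complement = 209

209


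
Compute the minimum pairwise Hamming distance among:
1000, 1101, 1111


Comparing all pairs, minimum distance: 1
Can detect 0 errors, correct 0 errors

1


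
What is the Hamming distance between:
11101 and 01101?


XOR: 10000
Count of 1s: 1

1


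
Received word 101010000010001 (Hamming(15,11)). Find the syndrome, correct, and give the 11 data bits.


Syndrome = 3: error at position 3

Data: 01000010001 (corrected bit 3)


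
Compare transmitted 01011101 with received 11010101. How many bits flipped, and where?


XOR: 10001000

2 error(s) at position(s): 0, 4


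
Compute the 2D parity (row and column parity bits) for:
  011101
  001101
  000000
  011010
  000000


Row parities: 01010
Column parities: 001010

Row P: 01010, Col P: 001010, Corner: 0


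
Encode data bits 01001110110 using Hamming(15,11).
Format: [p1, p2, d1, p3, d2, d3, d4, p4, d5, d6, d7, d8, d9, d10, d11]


Parity bits: p1=0, p2=1, p3=1, p4=1

010110011110110


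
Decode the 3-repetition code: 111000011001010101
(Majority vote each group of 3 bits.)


Groups: 111, 000, 011, 001, 010, 101
Majority votes: 101001

101001


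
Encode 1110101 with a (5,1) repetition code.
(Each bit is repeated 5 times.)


Each bit -> 5 copies

11111111111111100000111110000011111


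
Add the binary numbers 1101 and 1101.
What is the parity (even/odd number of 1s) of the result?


1101 = 13
1101 = 13
Sum = 26 = 11010
1s count = 3

odd parity (3 ones in 11010)


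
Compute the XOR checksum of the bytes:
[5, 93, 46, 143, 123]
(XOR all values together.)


XOR chain: 5 ^ 93 ^ 46 ^ 143 ^ 123 = 130

130


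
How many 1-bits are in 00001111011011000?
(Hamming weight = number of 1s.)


Counting 1s in 00001111011011000

8


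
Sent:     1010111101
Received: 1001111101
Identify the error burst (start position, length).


XOR: 0011000000

Burst at position 2, length 2


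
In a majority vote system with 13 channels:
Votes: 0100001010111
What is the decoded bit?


Ones: 6 out of 13
Threshold: 7

0 (6/13 voted 1)


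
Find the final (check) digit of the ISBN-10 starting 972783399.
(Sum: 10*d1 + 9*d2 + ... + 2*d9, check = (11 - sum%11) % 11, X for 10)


Weighted sum: 338
338 mod 11 = 8

Check digit: 3


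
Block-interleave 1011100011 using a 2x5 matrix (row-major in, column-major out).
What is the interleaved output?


Matrix:
  10111
  00011
Read columns: 1000101111

1000101111


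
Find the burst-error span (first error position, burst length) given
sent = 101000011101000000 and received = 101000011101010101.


XOR: 000000000000010101

Burst at position 13, length 5


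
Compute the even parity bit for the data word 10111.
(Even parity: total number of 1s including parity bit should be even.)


Number of 1s in data: 4
Parity bit: 0

0


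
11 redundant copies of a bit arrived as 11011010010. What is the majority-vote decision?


Ones: 6 out of 11
Threshold: 6

1 (6/11 voted 1)


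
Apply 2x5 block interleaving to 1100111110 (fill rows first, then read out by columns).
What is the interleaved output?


Matrix:
  11001
  11110
Read columns: 1111010110

1111010110


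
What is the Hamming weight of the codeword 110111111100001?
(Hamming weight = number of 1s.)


Counting 1s in 110111111100001

10


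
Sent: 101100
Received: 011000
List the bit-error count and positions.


XOR: 110100

3 error(s) at position(s): 0, 1, 3


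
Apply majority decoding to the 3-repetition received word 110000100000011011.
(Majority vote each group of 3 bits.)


Groups: 110, 000, 100, 000, 011, 011
Majority votes: 100011

100011


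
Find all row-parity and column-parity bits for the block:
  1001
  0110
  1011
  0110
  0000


Row parities: 00100
Column parities: 0010

Row P: 00100, Col P: 0010, Corner: 1


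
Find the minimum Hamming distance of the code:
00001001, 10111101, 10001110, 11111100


Comparing all pairs, minimum distance: 2
Can detect 1 errors, correct 0 errors

2


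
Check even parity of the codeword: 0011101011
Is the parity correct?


Number of 1s: 6

Yes, parity is correct (6 ones)


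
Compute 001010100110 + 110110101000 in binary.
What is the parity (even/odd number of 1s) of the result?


001010100110 = 678
110110101000 = 3496
Sum = 4174 = 1000001001110
1s count = 5

odd parity (5 ones in 1000001001110)


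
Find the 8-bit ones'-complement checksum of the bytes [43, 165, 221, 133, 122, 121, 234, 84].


Sum = 1123 mod 256 = 99
Complement = 156

156


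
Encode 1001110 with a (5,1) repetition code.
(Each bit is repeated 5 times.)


Each bit -> 5 copies

11111000000000011111111111111100000


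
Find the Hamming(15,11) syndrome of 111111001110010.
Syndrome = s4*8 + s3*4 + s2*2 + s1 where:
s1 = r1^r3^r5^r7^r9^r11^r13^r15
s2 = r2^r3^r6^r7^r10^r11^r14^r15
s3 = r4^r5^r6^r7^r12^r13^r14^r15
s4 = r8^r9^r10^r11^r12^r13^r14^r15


s1=1, s2=0, s3=0, s4=0

Syndrome = 1 (error at position 1)


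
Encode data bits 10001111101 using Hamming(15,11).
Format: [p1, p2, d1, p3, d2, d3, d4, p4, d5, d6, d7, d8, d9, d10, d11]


Parity bits: p1=1, p2=0, p3=1, p4=0

101100001111101


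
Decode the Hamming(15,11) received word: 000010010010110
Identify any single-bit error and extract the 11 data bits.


Syndrome = 5: error at position 5

Data: 00000010110 (corrected bit 5)


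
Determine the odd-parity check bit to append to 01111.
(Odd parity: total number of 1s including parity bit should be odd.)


Number of 1s in data: 4
Parity bit: 1

1


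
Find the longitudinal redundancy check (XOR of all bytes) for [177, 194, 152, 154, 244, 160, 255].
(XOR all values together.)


XOR chain: 177 ^ 194 ^ 152 ^ 154 ^ 244 ^ 160 ^ 255 = 218

218


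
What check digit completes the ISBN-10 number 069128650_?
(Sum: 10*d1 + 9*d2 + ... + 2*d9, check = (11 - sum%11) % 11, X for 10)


Weighted sum: 224
224 mod 11 = 4

Check digit: 7


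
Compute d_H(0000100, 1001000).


XOR: 1001100
Count of 1s: 3

3


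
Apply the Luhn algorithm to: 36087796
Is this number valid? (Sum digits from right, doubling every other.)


Luhn sum = 47
47 mod 10 = 7

Invalid (Luhn sum mod 10 = 7)


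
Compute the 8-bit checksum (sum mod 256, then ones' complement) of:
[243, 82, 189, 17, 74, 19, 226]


Sum = 850 mod 256 = 82
Complement = 173

173


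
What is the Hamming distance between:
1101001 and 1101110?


XOR: 0000111
Count of 1s: 3

3


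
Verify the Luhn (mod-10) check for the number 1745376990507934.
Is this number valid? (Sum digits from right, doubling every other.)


Luhn sum = 81
81 mod 10 = 1

Invalid (Luhn sum mod 10 = 1)


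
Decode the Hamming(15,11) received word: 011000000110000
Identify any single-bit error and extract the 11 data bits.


Syndrome = 0: no error detected

Data: 10000110000 (no errors)


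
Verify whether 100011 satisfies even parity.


Number of 1s: 3

No, parity error (3 ones)


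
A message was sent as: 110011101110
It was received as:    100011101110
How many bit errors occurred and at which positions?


XOR: 010000000000

1 error(s) at position(s): 1


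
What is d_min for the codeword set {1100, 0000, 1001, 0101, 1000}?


Comparing all pairs, minimum distance: 1
Can detect 0 errors, correct 0 errors

1


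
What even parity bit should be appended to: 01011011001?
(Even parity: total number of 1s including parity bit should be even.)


Number of 1s in data: 6
Parity bit: 0

0


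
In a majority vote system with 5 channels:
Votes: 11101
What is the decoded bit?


Ones: 4 out of 5
Threshold: 3

1 (4/5 voted 1)


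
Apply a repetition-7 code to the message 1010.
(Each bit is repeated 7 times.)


Each bit -> 7 copies

1111111000000011111110000000


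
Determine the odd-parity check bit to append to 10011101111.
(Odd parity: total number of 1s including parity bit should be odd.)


Number of 1s in data: 8
Parity bit: 1

1


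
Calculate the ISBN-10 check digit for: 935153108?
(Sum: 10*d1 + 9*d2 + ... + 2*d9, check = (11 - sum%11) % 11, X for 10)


Weighted sum: 229
229 mod 11 = 9

Check digit: 2


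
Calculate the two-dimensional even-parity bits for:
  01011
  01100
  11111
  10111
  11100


Row parities: 10101
Column parities: 10011

Row P: 10101, Col P: 10011, Corner: 1


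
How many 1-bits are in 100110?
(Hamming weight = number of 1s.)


Counting 1s in 100110

3


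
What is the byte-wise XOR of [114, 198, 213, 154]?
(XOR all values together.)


XOR chain: 114 ^ 198 ^ 213 ^ 154 = 251

251


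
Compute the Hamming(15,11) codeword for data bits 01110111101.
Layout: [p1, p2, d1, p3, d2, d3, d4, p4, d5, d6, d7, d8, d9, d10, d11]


Parity bits: p1=1, p2=1, p3=0, p4=1

110011110111101


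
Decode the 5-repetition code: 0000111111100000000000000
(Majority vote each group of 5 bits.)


Groups: 00001, 11111, 10000, 00000, 00000
Majority votes: 01000

01000


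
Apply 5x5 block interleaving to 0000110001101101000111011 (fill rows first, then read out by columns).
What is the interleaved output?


Matrix:
  00001
  10001
  10110
  10001
  11011
Read columns: 0111100001001000010111011

0111100001001000010111011


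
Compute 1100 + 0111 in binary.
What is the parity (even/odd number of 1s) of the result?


1100 = 12
0111 = 7
Sum = 19 = 10011
1s count = 3

odd parity (3 ones in 10011)


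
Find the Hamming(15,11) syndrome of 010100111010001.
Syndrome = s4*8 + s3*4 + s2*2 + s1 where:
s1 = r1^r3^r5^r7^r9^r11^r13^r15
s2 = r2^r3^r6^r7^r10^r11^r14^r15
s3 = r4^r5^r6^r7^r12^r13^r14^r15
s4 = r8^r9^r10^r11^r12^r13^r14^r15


s1=0, s2=0, s3=1, s4=0

Syndrome = 4 (error at position 4)


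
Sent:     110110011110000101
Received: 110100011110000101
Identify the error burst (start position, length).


XOR: 000010000000000000

Burst at position 4, length 1


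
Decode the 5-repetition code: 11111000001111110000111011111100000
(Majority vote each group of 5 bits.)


Groups: 11111, 00000, 11111, 10000, 11101, 11111, 00000
Majority votes: 1010110

1010110


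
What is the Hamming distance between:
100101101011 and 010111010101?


XOR: 110010111110
Count of 1s: 8

8


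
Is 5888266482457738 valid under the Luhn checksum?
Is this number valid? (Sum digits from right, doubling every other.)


Luhn sum = 89
89 mod 10 = 9

Invalid (Luhn sum mod 10 = 9)


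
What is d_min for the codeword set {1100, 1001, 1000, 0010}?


Comparing all pairs, minimum distance: 1
Can detect 0 errors, correct 0 errors

1


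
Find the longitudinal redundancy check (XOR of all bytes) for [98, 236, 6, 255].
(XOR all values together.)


XOR chain: 98 ^ 236 ^ 6 ^ 255 = 119

119


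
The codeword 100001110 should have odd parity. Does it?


Number of 1s: 4

No, parity error (4 ones)


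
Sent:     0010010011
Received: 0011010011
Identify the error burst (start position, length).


XOR: 0001000000

Burst at position 3, length 1


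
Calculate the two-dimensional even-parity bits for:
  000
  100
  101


Row parities: 010
Column parities: 001

Row P: 010, Col P: 001, Corner: 1


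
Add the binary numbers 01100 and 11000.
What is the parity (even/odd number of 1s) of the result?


01100 = 12
11000 = 24
Sum = 36 = 100100
1s count = 2

even parity (2 ones in 100100)


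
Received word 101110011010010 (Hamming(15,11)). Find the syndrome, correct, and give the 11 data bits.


Syndrome = 7: error at position 7

Data: 11011010010 (corrected bit 7)


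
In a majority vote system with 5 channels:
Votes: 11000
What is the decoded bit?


Ones: 2 out of 5
Threshold: 3

0 (2/5 voted 1)


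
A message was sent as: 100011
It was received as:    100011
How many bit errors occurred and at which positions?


XOR: 000000

0 errors (received matches sent)


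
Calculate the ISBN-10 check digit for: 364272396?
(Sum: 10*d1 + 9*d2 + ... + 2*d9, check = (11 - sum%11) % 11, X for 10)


Weighted sum: 233
233 mod 11 = 2

Check digit: 9


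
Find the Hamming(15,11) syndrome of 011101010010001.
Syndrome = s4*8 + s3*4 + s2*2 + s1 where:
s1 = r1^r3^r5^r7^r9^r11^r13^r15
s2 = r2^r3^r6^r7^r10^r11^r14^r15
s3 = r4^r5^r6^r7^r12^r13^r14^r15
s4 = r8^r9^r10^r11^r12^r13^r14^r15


s1=1, s2=1, s3=1, s4=1

Syndrome = 15 (error at position 15)


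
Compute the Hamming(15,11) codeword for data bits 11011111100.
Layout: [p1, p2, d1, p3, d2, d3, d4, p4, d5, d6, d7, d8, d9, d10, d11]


Parity bits: p1=0, p2=0, p3=0, p4=1

001010111111100


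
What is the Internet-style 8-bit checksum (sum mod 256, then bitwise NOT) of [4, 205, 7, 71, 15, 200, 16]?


Sum = 518 mod 256 = 6
Complement = 249

249


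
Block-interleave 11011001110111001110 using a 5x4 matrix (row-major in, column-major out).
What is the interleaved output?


Matrix:
  1101
  1001
  1101
  1100
  1110
Read columns: 11111101110000111100

11111101110000111100


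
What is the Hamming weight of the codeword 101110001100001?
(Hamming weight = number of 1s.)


Counting 1s in 101110001100001

7


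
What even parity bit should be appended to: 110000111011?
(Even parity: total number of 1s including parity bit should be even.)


Number of 1s in data: 7
Parity bit: 1

1


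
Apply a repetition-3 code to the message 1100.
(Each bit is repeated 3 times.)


Each bit -> 3 copies

111111000000


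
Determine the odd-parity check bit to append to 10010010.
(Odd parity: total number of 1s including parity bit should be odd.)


Number of 1s in data: 3
Parity bit: 0

0


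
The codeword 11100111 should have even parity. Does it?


Number of 1s: 6

Yes, parity is correct (6 ones)


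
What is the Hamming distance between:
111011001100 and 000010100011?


XOR: 111001101111
Count of 1s: 9

9


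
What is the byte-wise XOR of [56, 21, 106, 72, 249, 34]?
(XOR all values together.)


XOR chain: 56 ^ 21 ^ 106 ^ 72 ^ 249 ^ 34 = 212

212


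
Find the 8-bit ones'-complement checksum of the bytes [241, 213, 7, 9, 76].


Sum = 546 mod 256 = 34
Complement = 221

221


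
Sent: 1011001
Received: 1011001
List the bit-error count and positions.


XOR: 0000000

0 errors (received matches sent)


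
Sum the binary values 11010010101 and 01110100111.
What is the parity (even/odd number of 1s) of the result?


11010010101 = 1685
01110100111 = 935
Sum = 2620 = 101000111100
1s count = 6

even parity (6 ones in 101000111100)


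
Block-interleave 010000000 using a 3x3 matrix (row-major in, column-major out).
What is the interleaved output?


Matrix:
  010
  000
  000
Read columns: 000100000

000100000


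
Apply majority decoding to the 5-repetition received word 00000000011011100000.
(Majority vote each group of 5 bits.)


Groups: 00000, 00001, 10111, 00000
Majority votes: 0010

0010


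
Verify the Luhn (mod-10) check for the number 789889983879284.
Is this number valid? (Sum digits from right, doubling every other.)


Luhn sum = 102
102 mod 10 = 2

Invalid (Luhn sum mod 10 = 2)


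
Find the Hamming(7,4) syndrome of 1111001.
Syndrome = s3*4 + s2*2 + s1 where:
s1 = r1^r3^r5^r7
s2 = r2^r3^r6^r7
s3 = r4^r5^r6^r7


s1=1, s2=1, s3=0

Syndrome = 3 (error at position 3)


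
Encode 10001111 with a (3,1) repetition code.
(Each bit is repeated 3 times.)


Each bit -> 3 copies

111000000000111111111111


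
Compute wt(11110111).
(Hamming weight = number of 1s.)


Counting 1s in 11110111

7


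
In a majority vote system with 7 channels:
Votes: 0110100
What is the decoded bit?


Ones: 3 out of 7
Threshold: 4

0 (3/7 voted 1)


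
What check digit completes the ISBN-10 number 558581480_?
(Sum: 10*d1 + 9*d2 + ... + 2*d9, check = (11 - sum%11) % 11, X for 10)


Weighted sum: 287
287 mod 11 = 1

Check digit: X


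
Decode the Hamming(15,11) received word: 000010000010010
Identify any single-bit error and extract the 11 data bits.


Syndrome = 0: no error detected

Data: 01000010010 (no errors)


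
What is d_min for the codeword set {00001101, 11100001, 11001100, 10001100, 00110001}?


Comparing all pairs, minimum distance: 1
Can detect 0 errors, correct 0 errors

1


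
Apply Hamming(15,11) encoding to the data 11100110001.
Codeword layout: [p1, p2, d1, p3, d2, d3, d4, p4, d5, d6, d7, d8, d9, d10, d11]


Parity bits: p1=0, p2=1, p3=1, p4=1

011111010110001


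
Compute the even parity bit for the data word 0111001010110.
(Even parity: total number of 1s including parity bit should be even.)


Number of 1s in data: 7
Parity bit: 1

1


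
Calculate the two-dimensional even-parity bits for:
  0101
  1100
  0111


Row parities: 001
Column parities: 1110

Row P: 001, Col P: 1110, Corner: 1


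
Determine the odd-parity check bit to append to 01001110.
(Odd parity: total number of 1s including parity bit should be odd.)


Number of 1s in data: 4
Parity bit: 1

1


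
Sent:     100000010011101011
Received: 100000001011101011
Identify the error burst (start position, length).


XOR: 000000011000000000

Burst at position 7, length 2


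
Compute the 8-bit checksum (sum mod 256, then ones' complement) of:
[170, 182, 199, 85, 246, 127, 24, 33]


Sum = 1066 mod 256 = 42
Complement = 213

213


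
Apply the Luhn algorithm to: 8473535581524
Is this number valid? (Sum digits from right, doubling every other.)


Luhn sum = 69
69 mod 10 = 9

Invalid (Luhn sum mod 10 = 9)


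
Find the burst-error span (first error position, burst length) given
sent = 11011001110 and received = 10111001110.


XOR: 01100000000

Burst at position 1, length 2


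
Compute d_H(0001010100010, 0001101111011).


XOR: 0000111011001
Count of 1s: 6

6


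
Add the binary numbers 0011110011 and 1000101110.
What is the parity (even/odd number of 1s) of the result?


0011110011 = 243
1000101110 = 558
Sum = 801 = 1100100001
1s count = 4

even parity (4 ones in 1100100001)


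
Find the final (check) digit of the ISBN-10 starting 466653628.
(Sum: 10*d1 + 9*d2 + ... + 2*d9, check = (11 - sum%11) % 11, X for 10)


Weighted sum: 275
275 mod 11 = 0

Check digit: 0


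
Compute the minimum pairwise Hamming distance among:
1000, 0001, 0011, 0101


Comparing all pairs, minimum distance: 1
Can detect 0 errors, correct 0 errors

1


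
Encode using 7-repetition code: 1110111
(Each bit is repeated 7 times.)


Each bit -> 7 copies

1111111111111111111110000000111111111111111111111


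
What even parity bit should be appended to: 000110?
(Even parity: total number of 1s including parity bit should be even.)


Number of 1s in data: 2
Parity bit: 0

0


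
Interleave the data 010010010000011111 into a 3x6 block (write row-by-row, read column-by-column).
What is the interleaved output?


Matrix:
  010010
  010000
  011111
Read columns: 000111001001101001

000111001001101001


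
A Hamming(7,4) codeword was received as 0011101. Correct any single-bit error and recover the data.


Syndrome = 5: error at position 5

Data: 1001 (corrected bit 5)


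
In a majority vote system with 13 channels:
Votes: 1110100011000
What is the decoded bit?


Ones: 6 out of 13
Threshold: 7

0 (6/13 voted 1)


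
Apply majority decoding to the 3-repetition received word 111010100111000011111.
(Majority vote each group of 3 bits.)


Groups: 111, 010, 100, 111, 000, 011, 111
Majority votes: 1001011

1001011


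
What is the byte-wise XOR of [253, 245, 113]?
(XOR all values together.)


XOR chain: 253 ^ 245 ^ 113 = 121

121


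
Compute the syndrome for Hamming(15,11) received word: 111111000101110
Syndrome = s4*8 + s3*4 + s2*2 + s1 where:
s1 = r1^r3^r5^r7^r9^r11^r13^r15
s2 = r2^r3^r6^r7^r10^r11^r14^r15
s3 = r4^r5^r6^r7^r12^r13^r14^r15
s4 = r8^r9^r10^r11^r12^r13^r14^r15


s1=0, s2=1, s3=0, s4=0

Syndrome = 2 (error at position 2)


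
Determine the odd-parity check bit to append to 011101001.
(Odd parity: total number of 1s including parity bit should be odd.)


Number of 1s in data: 5
Parity bit: 0

0


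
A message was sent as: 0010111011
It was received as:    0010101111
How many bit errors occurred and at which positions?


XOR: 0000010100

2 error(s) at position(s): 5, 7


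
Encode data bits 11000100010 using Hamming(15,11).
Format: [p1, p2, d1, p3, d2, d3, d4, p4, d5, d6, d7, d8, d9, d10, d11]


Parity bits: p1=0, p2=1, p3=0, p4=0

011010000100010


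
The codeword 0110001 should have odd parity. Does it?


Number of 1s: 3

Yes, parity is correct (3 ones)


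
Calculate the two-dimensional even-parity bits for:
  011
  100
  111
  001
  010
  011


Row parities: 011110
Column parities: 000

Row P: 011110, Col P: 000, Corner: 0


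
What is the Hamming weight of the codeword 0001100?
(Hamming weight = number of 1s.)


Counting 1s in 0001100

2


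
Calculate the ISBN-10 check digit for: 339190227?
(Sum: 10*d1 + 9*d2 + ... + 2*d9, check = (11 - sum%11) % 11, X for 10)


Weighted sum: 218
218 mod 11 = 9

Check digit: 2


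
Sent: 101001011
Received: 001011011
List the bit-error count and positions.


XOR: 100010000

2 error(s) at position(s): 0, 4


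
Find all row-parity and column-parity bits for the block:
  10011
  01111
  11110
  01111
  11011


Row parities: 10000
Column parities: 10110

Row P: 10000, Col P: 10110, Corner: 1


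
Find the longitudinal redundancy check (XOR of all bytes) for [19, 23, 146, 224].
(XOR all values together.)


XOR chain: 19 ^ 23 ^ 146 ^ 224 = 118

118


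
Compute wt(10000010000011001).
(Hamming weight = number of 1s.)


Counting 1s in 10000010000011001

5


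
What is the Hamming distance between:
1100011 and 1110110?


XOR: 0010101
Count of 1s: 3

3


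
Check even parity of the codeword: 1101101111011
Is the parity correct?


Number of 1s: 10

Yes, parity is correct (10 ones)


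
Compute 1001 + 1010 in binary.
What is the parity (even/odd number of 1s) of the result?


1001 = 9
1010 = 10
Sum = 19 = 10011
1s count = 3

odd parity (3 ones in 10011)


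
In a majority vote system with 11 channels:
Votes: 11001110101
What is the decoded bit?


Ones: 7 out of 11
Threshold: 6

1 (7/11 voted 1)


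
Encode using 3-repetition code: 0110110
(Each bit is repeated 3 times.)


Each bit -> 3 copies

000111111000111111000


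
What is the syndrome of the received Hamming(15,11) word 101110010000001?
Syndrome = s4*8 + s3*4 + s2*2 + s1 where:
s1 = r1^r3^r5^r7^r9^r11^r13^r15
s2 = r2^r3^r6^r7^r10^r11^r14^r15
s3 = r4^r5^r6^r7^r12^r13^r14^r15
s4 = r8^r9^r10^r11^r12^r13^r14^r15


s1=0, s2=0, s3=1, s4=0

Syndrome = 4 (error at position 4)


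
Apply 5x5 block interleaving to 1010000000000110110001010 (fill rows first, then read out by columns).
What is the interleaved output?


Matrix:
  10100
  00000
  00011
  01100
  01010
Read columns: 1000000011100100010100100

1000000011100100010100100


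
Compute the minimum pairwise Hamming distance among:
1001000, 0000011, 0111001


Comparing all pairs, minimum distance: 4
Can detect 3 errors, correct 1 errors

4


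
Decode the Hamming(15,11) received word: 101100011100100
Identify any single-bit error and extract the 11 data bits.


Syndrome = 0: no error detected

Data: 10001100100 (no errors)


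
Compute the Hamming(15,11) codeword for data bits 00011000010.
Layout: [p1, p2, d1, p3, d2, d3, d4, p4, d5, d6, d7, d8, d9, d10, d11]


Parity bits: p1=0, p2=0, p3=0, p4=0

000000101000010


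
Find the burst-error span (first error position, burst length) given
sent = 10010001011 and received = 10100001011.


XOR: 00110000000

Burst at position 2, length 2


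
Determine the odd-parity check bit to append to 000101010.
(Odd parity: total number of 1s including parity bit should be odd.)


Number of 1s in data: 3
Parity bit: 0

0


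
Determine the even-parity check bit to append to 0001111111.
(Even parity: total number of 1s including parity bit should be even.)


Number of 1s in data: 7
Parity bit: 1

1


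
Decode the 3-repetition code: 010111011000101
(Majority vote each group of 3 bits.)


Groups: 010, 111, 011, 000, 101
Majority votes: 01101

01101


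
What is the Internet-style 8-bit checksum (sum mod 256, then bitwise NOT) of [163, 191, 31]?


Sum = 385 mod 256 = 129
Complement = 126

126


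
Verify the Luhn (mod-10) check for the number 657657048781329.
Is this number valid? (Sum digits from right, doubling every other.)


Luhn sum = 74
74 mod 10 = 4

Invalid (Luhn sum mod 10 = 4)


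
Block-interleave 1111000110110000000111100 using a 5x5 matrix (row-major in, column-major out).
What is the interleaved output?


Matrix:
  11110
  00110
  11000
  00001
  11100
Read columns: 1010110101110011100000010

1010110101110011100000010


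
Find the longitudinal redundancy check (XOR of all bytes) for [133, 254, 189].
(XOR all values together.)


XOR chain: 133 ^ 254 ^ 189 = 198

198


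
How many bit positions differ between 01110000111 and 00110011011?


XOR: 01000011100
Count of 1s: 4

4


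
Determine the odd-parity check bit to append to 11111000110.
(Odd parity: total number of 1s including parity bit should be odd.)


Number of 1s in data: 7
Parity bit: 0

0


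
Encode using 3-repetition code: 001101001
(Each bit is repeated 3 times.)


Each bit -> 3 copies

000000111111000111000000111


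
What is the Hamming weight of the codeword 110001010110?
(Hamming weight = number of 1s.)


Counting 1s in 110001010110

6


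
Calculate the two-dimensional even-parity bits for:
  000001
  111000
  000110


Row parities: 110
Column parities: 111111

Row P: 110, Col P: 111111, Corner: 0


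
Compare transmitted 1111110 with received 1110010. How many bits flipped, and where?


XOR: 0001100

2 error(s) at position(s): 3, 4


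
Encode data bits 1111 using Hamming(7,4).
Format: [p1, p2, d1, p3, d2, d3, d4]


Parity bits: p1=1, p2=1, p3=1

1111111


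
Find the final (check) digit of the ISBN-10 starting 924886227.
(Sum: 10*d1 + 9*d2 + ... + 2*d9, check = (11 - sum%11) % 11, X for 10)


Weighted sum: 302
302 mod 11 = 5

Check digit: 6
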